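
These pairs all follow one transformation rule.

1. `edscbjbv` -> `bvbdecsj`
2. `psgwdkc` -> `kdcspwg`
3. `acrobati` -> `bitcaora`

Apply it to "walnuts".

In each case the input is transformed by: swap each adjacent pair of characters (1↔2, 3↔4, ...), then move the last 3 characters to the front (rotate right by 3).
Starting from "walnuts": after the first operation, "awnltus"; after the second, "tusawnl".

tusawnl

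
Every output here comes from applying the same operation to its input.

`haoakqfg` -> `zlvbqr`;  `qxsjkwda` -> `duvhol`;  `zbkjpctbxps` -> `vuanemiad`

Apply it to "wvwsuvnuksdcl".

Rule — shift every letter 11 places forward in the alphabet (wrapping around), then delete the first 2 characters.
Starting from "wvwsuvnuksdcl": after the first operation, "hghdfgyfvdonw"; after the second, "hdfgyfvdonw".

hdfgyfvdonw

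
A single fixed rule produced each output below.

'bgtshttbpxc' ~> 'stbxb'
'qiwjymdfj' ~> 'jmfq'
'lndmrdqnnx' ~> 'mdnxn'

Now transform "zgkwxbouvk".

The rule is to move the first 2 characters to the end (rotate left by 2), then keep every other character starting from the second (positions 2nd, 4th, 6th, ...).
"zgkwxbouvk" → "kwxbouvkzg" → "wbukg".

wbukg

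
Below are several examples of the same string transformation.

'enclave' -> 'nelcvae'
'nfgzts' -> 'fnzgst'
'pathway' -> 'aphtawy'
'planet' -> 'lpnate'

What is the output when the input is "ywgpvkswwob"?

wypgkvwsowb

The pattern: swap each adjacent pair of characters (1↔2, 3↔4, ...).
On "ywgpvkswwob" that produces "wypgkvwsowb".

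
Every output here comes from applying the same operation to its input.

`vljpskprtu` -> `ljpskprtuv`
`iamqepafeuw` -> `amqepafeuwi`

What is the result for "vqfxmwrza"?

Rule — move the first character to the end.
So "vqfxmwrza" becomes "qfxmwrzav".

qfxmwrzav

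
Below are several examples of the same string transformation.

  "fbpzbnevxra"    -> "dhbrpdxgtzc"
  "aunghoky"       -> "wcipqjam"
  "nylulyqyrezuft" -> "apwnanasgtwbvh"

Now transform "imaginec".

okicpkeg

What's happening: swap each adjacent pair of characters (1↔2, 3↔4, ...), then shift every letter 2 places forward in the alphabet (wrapping around).
On "imaginec": the first step gives "miganice", and the second then gives "okicpkeg".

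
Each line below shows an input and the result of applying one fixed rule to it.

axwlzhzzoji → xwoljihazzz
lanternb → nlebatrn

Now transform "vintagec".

In each case the input is transformed by: sort the characters into reverse alphabetical order, then move the first 3 characters to the end (rotate left by 3).
Applying both steps to "vintagec": "vtnigeca", then "igecavtn".

igecavtn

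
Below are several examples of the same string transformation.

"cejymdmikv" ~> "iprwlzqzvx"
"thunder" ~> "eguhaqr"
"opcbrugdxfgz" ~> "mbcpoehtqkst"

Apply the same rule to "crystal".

ypelfgn

The rule is to shift every letter 13 places forward in the alphabet (wrapping around) — i.e. ROT13, then move the last character to the front.
On "crystal" that produces "ypelfgn".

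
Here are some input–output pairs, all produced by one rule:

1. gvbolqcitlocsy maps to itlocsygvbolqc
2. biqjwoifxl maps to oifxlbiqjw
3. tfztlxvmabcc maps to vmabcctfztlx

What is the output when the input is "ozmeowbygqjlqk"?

The pattern: swap the front and back halves of the string.
Applying that to "ozmeowbygqjlqk" gives "ygqjlqkozmeowb".

ygqjlqkozmeowb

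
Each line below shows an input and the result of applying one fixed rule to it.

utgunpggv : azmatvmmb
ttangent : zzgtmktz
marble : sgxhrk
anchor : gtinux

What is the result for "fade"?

The pattern: shift every letter 6 places forward in the alphabet (wrapping around).
"fade" → "lgjk".

lgjk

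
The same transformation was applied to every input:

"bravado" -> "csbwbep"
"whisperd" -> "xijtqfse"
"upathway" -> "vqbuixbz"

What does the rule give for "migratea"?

njhsbufb

The transformation: shift every letter 1 place forward in the alphabet (wrapping around).
"migratea" → "njhsbufb".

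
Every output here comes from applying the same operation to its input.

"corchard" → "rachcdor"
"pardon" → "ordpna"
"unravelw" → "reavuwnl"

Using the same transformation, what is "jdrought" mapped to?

Rule — take characters alternately from the front and the back (1st, last, 2nd, 2nd-last, ...), then swap the front and back halves of the string.
For "jdrought", step one produces "jtdhrgou"; step two turns that into "rgoujtdh".

rgoujtdh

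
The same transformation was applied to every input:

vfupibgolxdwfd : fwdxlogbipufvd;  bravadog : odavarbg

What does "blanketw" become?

Each output is the input with this applied: reverse the string, then move the first character to the end.
For "blanketw", step one produces "wteknalb"; step two turns that into "teknalbw".

teknalbw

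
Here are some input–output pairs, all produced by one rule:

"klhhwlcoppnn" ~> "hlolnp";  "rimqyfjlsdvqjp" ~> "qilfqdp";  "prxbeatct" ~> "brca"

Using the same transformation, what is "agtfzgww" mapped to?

fgwg

Looking at the pairs, the operation is to keep every other character starting from the second (positions 2nd, 4th, 6th, ...), then swap each adjacent pair of characters (1↔2, 3↔4, ...).
Working it through for "agtfzgww": intermediate "gfgw", final "fgwg".
(Check on "prxbeatct": → "rbac" → "brca" ✓)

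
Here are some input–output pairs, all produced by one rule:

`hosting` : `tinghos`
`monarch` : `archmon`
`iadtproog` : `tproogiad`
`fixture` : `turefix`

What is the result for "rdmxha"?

In each case the input is transformed by: move the first 3 characters to the end (rotate left by 3).
Applying that to "rdmxha" gives "xhardm".

xhardm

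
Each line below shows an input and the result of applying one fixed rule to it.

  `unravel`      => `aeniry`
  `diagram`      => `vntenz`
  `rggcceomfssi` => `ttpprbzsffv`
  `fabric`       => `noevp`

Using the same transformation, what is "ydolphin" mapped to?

qbycuva

Rule — delete the first character, then shift every letter 13 places forward in the alphabet (wrapping around) — i.e. ROT13.
"ydolphin" → "dolphin" → "qbycuva".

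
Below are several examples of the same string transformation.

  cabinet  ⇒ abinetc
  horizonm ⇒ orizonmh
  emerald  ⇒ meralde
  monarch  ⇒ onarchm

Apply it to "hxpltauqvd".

Each output is the input with this applied: move the first character to the end.
Doing the same to "hxpltauqvd": "xpltauqvdh".

xpltauqvdh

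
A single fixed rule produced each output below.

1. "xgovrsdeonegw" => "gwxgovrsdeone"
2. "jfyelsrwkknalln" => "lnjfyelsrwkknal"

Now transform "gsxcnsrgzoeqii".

Looking at the pairs, the operation is to move the last 2 characters to the front (rotate right by 2).
Applying that to "gsxcnsrgzoeqii" gives "iigsxcnsrgzoeq".

iigsxcnsrgzoeq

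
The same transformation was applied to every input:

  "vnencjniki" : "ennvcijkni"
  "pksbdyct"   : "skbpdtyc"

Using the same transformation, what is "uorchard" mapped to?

The pattern: move the first 2 characters to the end (rotate left by 2), then take characters alternately from the front and the back (1st, last, 2nd, 2nd-last, ...).
On "uorchard": the first step gives "rcharduo", and the second then gives "rocuhdar".

rocuhdar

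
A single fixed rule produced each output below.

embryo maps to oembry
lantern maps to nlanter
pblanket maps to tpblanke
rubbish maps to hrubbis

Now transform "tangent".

ttangen

Looking at the pairs, the operation is to move the last character to the front.
So "tangent" becomes "ttangen".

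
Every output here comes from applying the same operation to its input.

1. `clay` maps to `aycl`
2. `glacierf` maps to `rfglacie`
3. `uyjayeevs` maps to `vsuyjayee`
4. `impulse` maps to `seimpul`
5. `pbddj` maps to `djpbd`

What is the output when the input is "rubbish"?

shrubbi

In each case the input is transformed by: move the last 2 characters to the front (rotate right by 2).
For "rubbish" the result is "shrubbi".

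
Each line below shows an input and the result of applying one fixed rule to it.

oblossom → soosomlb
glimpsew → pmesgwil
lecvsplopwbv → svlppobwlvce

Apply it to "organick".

naciokgr

The pattern: move the first 3 characters to the end (rotate left by 3), then swap each adjacent pair of characters (1↔2, 3↔4, ...).
"organick" → "anickorg" → "naciokgr".
(Check on "lecvsplopwbv": → "vsplopwbvlec" → "svlppobwlvce" ✓)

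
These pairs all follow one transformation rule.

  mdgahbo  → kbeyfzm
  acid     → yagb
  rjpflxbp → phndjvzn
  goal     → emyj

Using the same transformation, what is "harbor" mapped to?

In each case the input is transformed by: shift every letter 2 places backward in the alphabet (wrapping around).
So "harbor" becomes "fypzmp".

fypzmp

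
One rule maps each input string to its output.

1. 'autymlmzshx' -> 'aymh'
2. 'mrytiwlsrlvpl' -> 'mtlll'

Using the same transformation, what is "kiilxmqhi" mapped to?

Rule — keep one character in every 3, starting at position 1 (positions 1st, 4th, 7th, ...).
Applying that to "kiilxmqhi" gives "klq".

klq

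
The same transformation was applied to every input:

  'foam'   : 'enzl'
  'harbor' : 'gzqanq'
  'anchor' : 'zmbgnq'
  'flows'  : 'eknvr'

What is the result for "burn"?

What's happening: shift every letter 1 place backward in the alphabet (wrapping around).
Doing the same to "burn": "atqm".

atqm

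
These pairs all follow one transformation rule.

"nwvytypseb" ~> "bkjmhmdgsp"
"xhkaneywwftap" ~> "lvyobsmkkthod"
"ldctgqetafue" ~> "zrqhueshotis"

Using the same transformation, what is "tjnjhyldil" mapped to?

The transformation: shift every letter 12 places backward in the alphabet (wrapping around).
So "tjnjhyldil" becomes "hxbxvmzrwz".

hxbxvmzrwz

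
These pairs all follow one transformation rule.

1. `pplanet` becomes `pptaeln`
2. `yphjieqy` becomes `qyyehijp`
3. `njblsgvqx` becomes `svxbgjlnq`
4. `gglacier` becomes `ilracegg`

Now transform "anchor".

Looking at the pairs, the operation is to sort the characters into alphabetical order, then move the last 3 characters to the front (rotate right by 3).
For "anchor" the result is "norach".

norach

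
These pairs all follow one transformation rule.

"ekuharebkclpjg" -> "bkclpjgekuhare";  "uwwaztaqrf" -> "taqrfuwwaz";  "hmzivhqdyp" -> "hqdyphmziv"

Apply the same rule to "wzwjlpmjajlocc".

jajloccwzwjlpm

Rule — swap the front and back halves of the string.
Doing the same to "wzwjlpmjajlocc": "jajloccwzwjlpm".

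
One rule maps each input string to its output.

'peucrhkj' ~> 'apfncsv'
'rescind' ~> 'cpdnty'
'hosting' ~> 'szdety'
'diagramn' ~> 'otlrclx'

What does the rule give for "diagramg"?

The pattern: shift every letter 11 places forward in the alphabet (wrapping around), then delete the last character.
On "diagramg": the first step gives "otlrclxr", and the second then gives "otlrclx".

otlrclx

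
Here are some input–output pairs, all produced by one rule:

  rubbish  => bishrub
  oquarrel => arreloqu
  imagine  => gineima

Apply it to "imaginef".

Looking at the pairs, the operation is to move the first 3 characters to the end (rotate left by 3).
On "imaginef" that produces "ginefima".

ginefima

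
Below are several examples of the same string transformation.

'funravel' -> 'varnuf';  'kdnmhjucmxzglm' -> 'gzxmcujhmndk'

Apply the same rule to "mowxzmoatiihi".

iitaomzxwom

In each case the input is transformed by: delete the last 2 characters, then reverse the string.
Doing the same to "mowxzmoatiihi": "iitaomzxwom".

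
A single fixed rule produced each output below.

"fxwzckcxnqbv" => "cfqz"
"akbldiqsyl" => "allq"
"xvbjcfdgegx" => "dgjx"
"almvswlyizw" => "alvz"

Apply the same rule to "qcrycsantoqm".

aoqy

The transformation: keep one character in every 3, starting at position 1 (positions 1st, 4th, 7th, ...), then sort the characters into alphabetical order.
Starting from "qcrycsantoqm": after the first operation, "qyao"; after the second, "aoqy".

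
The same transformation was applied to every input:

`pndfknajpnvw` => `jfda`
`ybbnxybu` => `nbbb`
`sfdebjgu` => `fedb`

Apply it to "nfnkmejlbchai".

ecba

The pattern: sort the characters into reverse alphabetical order, then keep only the last 4 characters.
Applying both steps to "nfnkmejlbchai": "nnmlkjihfecba", then "ecba".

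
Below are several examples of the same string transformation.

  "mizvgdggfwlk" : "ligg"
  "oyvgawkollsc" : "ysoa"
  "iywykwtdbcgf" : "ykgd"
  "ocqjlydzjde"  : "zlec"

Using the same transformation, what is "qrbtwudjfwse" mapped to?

The rule is to keep one character in every 3, starting at position 2 (positions 2nd, 5th, 8th, ...), then sort the characters into reverse alphabetical order.
"qrbtwudjfwse" → "rwjs" → "wsrj".

wsrj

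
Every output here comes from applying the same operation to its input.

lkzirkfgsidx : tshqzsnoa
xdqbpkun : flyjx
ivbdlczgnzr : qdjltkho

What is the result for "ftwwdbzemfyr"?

Each output is the input with this applied: delete the last 3 characters, then shift every letter 8 places forward in the alphabet (wrapping around).
Doing the same to "ftwwdbzemfyr": "nbeeljhmu".

nbeeljhmu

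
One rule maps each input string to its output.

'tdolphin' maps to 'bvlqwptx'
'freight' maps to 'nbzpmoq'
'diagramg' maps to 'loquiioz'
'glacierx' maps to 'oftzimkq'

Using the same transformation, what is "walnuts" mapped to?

eaibtcv

What's happening: take characters alternately from the front and the back (1st, last, 2nd, 2nd-last, ...), then shift every letter 8 places forward in the alphabet (wrapping around).
"walnuts" → "wsatlun" → "eaibtcv".
(Check on "freight": → "ftrhegi" → "nbzpmoq" ✓)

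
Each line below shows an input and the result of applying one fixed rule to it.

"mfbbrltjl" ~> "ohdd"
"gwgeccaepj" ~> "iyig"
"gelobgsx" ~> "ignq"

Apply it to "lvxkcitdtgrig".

nxzm

Rule — shift every letter 2 places forward in the alphabet (wrapping around), then keep only the first 4 characters.
Starting from "lvxkcitdtgrig": after the first operation, "nxzmekvfvitki"; after the second, "nxzm".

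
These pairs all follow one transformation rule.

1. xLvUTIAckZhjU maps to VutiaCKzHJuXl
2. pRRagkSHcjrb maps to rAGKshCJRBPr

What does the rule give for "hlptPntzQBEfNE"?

In each case the input is transformed by: move the first 2 characters to the end (rotate left by 2), then flip the case of every letter.
Applying both steps to "hlptPntzQBEfNE": "ptPntzQBEfNEhl", then "PTpNTZqbeFneHL".

PTpNTZqbeFneHL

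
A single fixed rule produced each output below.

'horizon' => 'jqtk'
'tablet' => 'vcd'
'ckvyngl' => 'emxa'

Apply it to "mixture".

okzv

The pattern: shift every letter 2 places forward in the alphabet (wrapping around), then delete the last 3 characters.
Starting from "mixture": after the first operation, "okzvwtg"; after the second, "okzv".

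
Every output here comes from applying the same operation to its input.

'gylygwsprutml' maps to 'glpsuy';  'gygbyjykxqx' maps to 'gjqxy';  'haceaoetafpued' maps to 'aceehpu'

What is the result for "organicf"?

cgnr

The rule is to sort the characters into alphabetical order, then keep every other character starting from the second (positions 2nd, 4th, 6th, ...).
For "organicf", step one produces "acfginor"; step two turns that into "cgnr".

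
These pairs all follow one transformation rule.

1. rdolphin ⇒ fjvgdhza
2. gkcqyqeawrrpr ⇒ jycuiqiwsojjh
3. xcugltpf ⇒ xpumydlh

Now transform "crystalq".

In each case the input is transformed by: move the last character to the front, then shift every letter 8 places backward in the alphabet (wrapping around).
Working it through for "crystalq": intermediate "qcrystal", final "iujqklsd".

iujqklsd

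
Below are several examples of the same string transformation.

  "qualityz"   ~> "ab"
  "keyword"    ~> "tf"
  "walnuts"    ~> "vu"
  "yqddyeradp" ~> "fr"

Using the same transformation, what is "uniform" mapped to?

Rule — shift every letter 2 places forward in the alphabet (wrapping around), then keep only the last 2 characters.
Starting from "uniform": after the first operation, "wpkhqto"; after the second, "to".

to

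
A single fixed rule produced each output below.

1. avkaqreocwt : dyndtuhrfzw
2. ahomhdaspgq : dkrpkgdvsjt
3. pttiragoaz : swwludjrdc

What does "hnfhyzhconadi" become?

kqikbckfrqdgl

What's happening: shift every letter 3 places forward in the alphabet (wrapping around).
Applying that to "hnfhyzhconadi" gives "kqikbckfrqdgl".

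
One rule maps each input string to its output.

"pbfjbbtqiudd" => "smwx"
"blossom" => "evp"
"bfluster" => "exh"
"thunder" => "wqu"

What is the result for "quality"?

tob

Rule — keep one character in every 3, starting at position 1 (positions 1st, 4th, 7th, ...), then shift every letter 3 places forward in the alphabet (wrapping around).
On "quality": the first step gives "qly", and the second then gives "tob".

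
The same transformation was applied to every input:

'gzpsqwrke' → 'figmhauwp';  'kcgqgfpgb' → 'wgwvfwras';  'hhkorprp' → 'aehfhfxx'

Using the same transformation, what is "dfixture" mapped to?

Looking at the pairs, the operation is to move the first 2 characters to the end (rotate left by 2), then shift every letter 10 places backward in the alphabet (wrapping around).
For "dfixture", step one produces "ixturedf"; step two turns that into "ynjkhutv".

ynjkhutv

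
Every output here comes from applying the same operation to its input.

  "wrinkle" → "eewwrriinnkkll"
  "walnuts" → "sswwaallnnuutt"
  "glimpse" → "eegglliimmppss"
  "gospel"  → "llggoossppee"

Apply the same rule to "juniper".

rrjjuunniippee

Looking at the pairs, the operation is to move the last character to the front, then double every character.
For "juniper", step one produces "rjunipe"; step two turns that into "rrjjuunniippee".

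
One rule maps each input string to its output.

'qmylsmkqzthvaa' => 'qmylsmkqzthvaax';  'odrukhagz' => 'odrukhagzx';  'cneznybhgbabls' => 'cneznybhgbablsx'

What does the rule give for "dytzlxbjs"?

dytzlxbjsx

Looking at the pairs, the operation is to append "x".
So "dytzlxbjs" becomes "dytzlxbjsx".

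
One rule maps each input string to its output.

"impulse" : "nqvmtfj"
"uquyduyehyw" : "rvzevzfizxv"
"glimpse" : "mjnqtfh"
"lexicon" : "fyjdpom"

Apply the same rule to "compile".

The rule is to shift every letter 1 place forward in the alphabet (wrapping around), then move the first character to the end.
"compile" → "dpnqjmf" → "pnqjmfd".

pnqjmfd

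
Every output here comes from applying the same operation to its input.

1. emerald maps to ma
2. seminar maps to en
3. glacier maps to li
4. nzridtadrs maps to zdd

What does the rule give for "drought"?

In each case the input is transformed by: keep one character in every 3, starting at position 2 (positions 2nd, 5th, 8th, ...).
Doing the same to "drought": "rg".

rg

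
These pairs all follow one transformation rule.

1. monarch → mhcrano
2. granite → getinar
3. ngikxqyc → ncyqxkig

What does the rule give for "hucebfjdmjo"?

hojmdjfbecu

The transformation: reverse the string, then move the last character to the front.
For "hucebfjdmjo", step one produces "ojmdjfbecuh"; step two turns that into "hojmdjfbecu".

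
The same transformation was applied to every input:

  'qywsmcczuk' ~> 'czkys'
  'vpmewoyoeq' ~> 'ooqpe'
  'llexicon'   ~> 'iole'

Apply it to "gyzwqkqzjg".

kzgyw

What's happening: swap the front and back halves of the string, then keep every other character starting from the first (positions 1st, 3rd, 5th, ...).
For "gyzwqkqzjg", step one produces "kqzjggyzwq"; step two turns that into "kzgyw".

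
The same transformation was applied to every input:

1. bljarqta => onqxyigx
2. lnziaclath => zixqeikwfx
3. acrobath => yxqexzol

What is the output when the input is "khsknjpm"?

kgmjheph

What's happening: swap the front and back halves of the string, then shift every letter 3 places backward in the alphabet (wrapping around).
For "khsknjpm" the result is "kgmjheph".
(Check on "acrobath": → "bathacro" → "yxqexzol" ✓)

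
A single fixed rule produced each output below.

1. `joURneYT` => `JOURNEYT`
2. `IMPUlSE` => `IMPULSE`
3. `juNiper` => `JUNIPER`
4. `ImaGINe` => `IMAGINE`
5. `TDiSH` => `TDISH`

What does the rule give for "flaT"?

Looking at the pairs, the operation is to convert every letter to uppercase.
Doing the same to "flaT": "FLAT".

FLAT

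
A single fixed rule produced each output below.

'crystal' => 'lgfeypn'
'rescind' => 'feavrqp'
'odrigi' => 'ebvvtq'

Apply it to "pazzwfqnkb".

The transformation: sort the characters into reverse alphabetical order, then shift every letter 13 places forward in the alphabet (wrapping around) — i.e. ROT13.
For "pazzwfqnkb" the result is "mmjdcaxson".

mmjdcaxson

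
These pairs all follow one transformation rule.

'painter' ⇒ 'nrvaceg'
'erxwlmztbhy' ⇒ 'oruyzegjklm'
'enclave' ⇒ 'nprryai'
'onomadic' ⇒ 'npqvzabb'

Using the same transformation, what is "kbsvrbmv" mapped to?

ooxzefii

In each case the input is transformed by: sort the characters into alphabetical order, then shift every letter 13 places forward in the alphabet (wrapping around) — i.e. ROT13.
On "kbsvrbmv": the first step gives "bbkmrsvv", and the second then gives "ooxzefii".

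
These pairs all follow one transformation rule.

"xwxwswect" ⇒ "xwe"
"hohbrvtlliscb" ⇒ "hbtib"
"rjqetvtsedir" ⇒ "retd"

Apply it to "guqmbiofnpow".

The rule is to keep one character in every 3, starting at position 1 (positions 1st, 4th, 7th, ...).
So "guqmbiofnpow" becomes "gmop".

gmop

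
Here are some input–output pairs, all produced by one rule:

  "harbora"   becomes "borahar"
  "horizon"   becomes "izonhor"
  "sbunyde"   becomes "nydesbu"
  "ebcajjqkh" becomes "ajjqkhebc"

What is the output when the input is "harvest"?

vesthar

What's happening: move the first 3 characters to the end (rotate left by 3).
On "harvest" that produces "vesthar".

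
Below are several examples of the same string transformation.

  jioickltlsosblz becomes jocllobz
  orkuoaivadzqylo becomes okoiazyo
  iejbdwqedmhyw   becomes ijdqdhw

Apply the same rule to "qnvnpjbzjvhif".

qvpbjhf

The rule is to keep every other character starting from the first (positions 1st, 3rd, 5th, ...).
"qnvnpjbzjvhif" → "qvpbjhf".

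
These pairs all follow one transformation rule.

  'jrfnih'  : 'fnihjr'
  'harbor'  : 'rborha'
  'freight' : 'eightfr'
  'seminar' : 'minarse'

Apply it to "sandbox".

ndboxsa

Rule — move the first 2 characters to the end (rotate left by 2).
For "sandbox" the result is "ndboxsa".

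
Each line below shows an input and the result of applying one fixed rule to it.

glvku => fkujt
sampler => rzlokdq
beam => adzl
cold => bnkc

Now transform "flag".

ekzf

Looking at the pairs, the operation is to shift every letter 1 place backward in the alphabet (wrapping around).
Doing the same to "flag": "ekzf".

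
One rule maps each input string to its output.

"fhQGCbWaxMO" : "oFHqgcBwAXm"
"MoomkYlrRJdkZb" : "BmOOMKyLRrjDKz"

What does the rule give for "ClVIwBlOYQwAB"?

The rule is to move the last character to the front, then flip the case of every letter.
Starting from "ClVIwBlOYQwAB": after the first operation, "BClVIwBlOYQwA"; after the second, "bcLviWbLoyqWa".

bcLviWbLoyqWa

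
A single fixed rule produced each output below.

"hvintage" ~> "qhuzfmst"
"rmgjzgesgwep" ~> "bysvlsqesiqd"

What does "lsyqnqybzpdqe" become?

The rule is to swap the first and last characters, then shift every letter 12 places forward in the alphabet (wrapping around).
Working it through for "lsyqnqybzpdqe": intermediate "esyqnqybzpdql", final "qekczcknlbpcx".
(Check on "hvintage": → "evintagh" → "qhuzfmst" ✓)

qekczcknlbpcx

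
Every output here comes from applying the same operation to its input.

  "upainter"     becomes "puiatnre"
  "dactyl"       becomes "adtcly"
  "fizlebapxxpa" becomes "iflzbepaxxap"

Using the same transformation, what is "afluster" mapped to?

The transformation: swap each adjacent pair of characters (1↔2, 3↔4, ...).
For "afluster" the result is "faultsre".

faultsre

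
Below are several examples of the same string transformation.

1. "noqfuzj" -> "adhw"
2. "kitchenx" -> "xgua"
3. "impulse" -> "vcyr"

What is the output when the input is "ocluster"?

byfr

Looking at the pairs, the operation is to keep every other character starting from the first (positions 1st, 3rd, 5th, ...), then shift every letter 13 places forward in the alphabet (wrapping around) — i.e. ROT13.
On "ocluster": the first step gives "olse", and the second then gives "byfr".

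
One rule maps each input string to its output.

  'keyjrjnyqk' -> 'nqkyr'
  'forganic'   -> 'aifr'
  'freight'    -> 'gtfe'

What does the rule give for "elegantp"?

atee

Looking at the pairs, the operation is to keep every other character starting from the first (positions 1st, 3rd, 5th, ...), then move the last 2 characters to the front (rotate right by 2).
On "elegantp" that produces "atee".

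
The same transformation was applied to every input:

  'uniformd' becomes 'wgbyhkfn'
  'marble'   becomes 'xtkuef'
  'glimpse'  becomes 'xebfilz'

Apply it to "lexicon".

The transformation: shift every letter 7 places backward in the alphabet (wrapping around), then swap the first and last characters.
Starting from "lexicon": after the first operation, "exqbvhg"; after the second, "gxqbvhe".

gxqbvhe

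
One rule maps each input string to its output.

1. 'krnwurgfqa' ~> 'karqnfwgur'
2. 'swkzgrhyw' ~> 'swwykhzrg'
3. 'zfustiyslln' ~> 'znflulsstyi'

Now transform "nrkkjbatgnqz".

Looking at the pairs, the operation is to take characters alternately from the front and the back (1st, last, 2nd, 2nd-last, ...).
"nrkkjbatgnqz" → "nzrqknkgjtba".

nzrqknkgjtba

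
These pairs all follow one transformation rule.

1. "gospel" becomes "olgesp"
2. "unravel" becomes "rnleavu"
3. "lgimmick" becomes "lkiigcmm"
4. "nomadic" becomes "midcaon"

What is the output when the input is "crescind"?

What's happening: sort the characters into reverse alphabetical order, then move the first 2 characters to the end (rotate left by 2).
For "crescind", step one produces "srniedcc"; step two turns that into "niedccsr".

niedccsr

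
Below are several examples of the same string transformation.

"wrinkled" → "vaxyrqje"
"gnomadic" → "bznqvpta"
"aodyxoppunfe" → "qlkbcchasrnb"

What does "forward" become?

Each output is the input with this applied: move the first 2 characters to the end (rotate left by 2), then shift every letter 13 places forward in the alphabet (wrapping around) — i.e. ROT13.
Applying both steps to "forward": "rwardfo", then "ejneqsb".

ejneqsb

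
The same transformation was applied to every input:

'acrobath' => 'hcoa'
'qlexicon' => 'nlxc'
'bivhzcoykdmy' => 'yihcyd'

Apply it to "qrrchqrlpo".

orcql

In each case the input is transformed by: move the last 2 characters to the front (rotate right by 2), then keep every other character starting from the second (positions 2nd, 4th, 6th, ...).
Working it through for "qrrchqrlpo": intermediate "poqrrchqrl", final "orcql".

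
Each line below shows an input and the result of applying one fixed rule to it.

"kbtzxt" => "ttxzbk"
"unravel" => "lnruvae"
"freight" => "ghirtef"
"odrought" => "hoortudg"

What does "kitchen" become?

Each output is the input with this applied: sort the characters into alphabetical order, then move the first 2 characters to the end (rotate left by 2).
Starting from "kitchen": after the first operation, "cehiknt"; after the second, "hikntce".
(Check on "kbtzxt": → "bkttxz" → "ttxzbk" ✓)

hikntce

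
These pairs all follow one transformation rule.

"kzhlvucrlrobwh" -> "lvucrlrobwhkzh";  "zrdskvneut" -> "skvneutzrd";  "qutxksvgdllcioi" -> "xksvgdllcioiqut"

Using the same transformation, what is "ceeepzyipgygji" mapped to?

epzyipgygjicee

In each case the input is transformed by: move the first 3 characters to the end (rotate left by 3).
Doing the same to "ceeepzyipgygji": "epzyipgygjicee".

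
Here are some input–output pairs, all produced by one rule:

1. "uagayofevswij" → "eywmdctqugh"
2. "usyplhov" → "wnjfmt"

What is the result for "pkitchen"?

grafcl

Looking at the pairs, the operation is to shift every letter 2 places backward in the alphabet (wrapping around), then delete the first 2 characters.
Doing the same to "pkitchen": "grafcl".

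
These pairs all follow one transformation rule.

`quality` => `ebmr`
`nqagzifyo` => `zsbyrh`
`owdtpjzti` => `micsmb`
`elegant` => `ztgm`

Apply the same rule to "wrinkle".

Looking at the pairs, the operation is to shift every letter 7 places backward in the alphabet (wrapping around), then delete the first 3 characters.
"wrinkle" → "pkbgdex" → "gdex".
(Check on "owdtpjzti": → "hpwmicsmb" → "micsmb" ✓)

gdex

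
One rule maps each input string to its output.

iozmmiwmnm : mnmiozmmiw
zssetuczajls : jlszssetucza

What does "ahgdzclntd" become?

What's happening: move the last 3 characters to the front (rotate right by 3).
"ahgdzclntd" → "ntdahgdzcl".

ntdahgdzcl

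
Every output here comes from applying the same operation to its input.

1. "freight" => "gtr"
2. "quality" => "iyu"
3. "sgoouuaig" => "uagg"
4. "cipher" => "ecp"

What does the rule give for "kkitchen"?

Looking at the pairs, the operation is to move the first 3 characters to the end (rotate left by 3), then keep every other character starting from the second (positions 2nd, 4th, 6th, ...).
"kkitchen" → "ceki".
(Check on "quality": → "lityqua" → "iyu" ✓)

ceki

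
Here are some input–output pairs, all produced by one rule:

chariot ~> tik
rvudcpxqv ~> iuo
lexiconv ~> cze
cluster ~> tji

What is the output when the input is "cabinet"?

tzk

Each output is the input with this applied: shift every letter 9 places backward in the alphabet (wrapping around), then keep one character in every 3, starting at position 1 (positions 1st, 4th, 7th, ...).
Starting from "cabinet": after the first operation, "trszevk"; after the second, "tzk".
(Check on "lexiconv": → "cvoztfem" → "cze" ✓)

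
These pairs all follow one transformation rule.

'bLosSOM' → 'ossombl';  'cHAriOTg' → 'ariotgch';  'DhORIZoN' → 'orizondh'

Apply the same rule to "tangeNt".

Each output is the input with this applied: move the first 2 characters to the end (rotate left by 2), then convert every letter to lowercase.
Starting from "tangeNt": after the first operation, "ngeNtta"; after the second, "ngentta".

ngentta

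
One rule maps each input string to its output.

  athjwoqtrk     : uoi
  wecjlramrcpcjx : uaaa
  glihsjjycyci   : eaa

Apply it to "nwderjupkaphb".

Looking at the pairs, the operation is to shift every letter 2 places backward in the alphabet (wrapping around), then keep only the vowels.
"nwderjupkaphb" → "ui".

ui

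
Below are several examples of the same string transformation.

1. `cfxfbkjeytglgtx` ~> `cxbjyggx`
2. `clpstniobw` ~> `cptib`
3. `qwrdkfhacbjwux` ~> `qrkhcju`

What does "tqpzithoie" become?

tpihi

What's happening: keep every other character starting from the first (positions 1st, 3rd, 5th, ...).
Applying that to "tqpzithoie" gives "tpihi".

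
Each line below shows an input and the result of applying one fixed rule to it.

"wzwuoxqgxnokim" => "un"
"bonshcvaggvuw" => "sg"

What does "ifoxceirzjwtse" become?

Each output is the input with this applied: keep one character in every 3, starting at position 1 (positions 1st, 4th, 7th, ...), then keep every other character starting from the second (positions 2nd, 4th, 6th, ...).
"ifoxceirzjwtse" → "ixijs" → "xj".

xj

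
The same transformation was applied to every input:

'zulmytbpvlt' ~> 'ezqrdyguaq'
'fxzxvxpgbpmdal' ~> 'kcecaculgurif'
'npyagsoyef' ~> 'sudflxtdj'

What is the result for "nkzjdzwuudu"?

speoiebzzi

In each case the input is transformed by: delete the last character, then shift every letter 5 places forward in the alphabet (wrapping around).
Starting from "nkzjdzwuudu": after the first operation, "nkzjdzwuud"; after the second, "speoiebzzi".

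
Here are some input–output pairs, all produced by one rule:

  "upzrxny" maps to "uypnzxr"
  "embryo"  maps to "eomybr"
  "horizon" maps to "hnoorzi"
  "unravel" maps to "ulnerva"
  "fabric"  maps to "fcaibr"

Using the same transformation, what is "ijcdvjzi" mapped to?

Looking at the pairs, the operation is to take characters alternately from the front and the back (1st, last, 2nd, 2nd-last, ...).
For "ijcdvjzi" the result is "iijzcjdv".

iijzcjdv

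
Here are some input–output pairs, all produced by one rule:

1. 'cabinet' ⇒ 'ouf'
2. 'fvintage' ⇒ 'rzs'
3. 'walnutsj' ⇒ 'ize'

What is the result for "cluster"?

oed

Rule — shift every letter 12 places forward in the alphabet (wrapping around), then keep one character in every 3, starting at position 1 (positions 1st, 4th, 7th, ...).
For "cluster", step one produces "oxgefqd"; step two turns that into "oed".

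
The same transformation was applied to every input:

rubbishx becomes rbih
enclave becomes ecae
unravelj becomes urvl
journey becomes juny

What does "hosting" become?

In each case the input is transformed by: keep every other character starting from the first (positions 1st, 3rd, 5th, ...).
"hosting" → "hsig".

hsig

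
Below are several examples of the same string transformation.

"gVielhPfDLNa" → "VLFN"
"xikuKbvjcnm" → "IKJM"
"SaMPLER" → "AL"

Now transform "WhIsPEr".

HP

Rule — keep one character in every 3, starting at position 2 (positions 2nd, 5th, 8th, ...), then convert every letter to uppercase.
"WhIsPEr" → "HP".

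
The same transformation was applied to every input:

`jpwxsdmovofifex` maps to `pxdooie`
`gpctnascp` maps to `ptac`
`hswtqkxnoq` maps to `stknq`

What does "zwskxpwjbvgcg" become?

wkpjvc

Each output is the input with this applied: keep every other character starting from the second (positions 2nd, 4th, 6th, ...).
For "zwskxpwjbvgcg" the result is "wkpjvc".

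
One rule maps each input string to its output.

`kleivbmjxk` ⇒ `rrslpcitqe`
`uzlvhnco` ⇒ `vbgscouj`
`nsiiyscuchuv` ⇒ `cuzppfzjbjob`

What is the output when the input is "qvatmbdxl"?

sxchatike

The pattern: move the last character to the front, then shift every letter 7 places forward in the alphabet (wrapping around).
Starting from "qvatmbdxl": after the first operation, "lqvatmbdx"; after the second, "sxchatike".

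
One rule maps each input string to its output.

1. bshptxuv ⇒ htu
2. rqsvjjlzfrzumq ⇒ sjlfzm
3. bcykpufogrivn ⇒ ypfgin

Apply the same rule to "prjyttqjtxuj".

jtqtu

What's happening: delete the first 2 characters, then keep every other character starting from the first (positions 1st, 3rd, 5th, ...).
"prjyttqjtxuj" → "jtqtu".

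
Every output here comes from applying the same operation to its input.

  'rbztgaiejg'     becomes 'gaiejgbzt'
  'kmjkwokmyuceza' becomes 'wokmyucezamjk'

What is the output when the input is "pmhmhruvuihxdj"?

hruvuihxdjmhm

Each output is the input with this applied: delete the first character, then move the first 3 characters to the end (rotate left by 3).
On "pmhmhruvuihxdj" that produces "hruvuihxdjmhm".
(Check on "rbztgaiejg": → "bztgaiejg" → "gaiejgbzt" ✓)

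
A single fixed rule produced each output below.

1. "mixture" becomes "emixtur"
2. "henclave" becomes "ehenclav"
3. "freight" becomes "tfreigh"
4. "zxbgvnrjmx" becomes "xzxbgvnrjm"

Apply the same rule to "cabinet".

tcabine

Looking at the pairs, the operation is to move the last character to the front.
So "cabinet" becomes "tcabine".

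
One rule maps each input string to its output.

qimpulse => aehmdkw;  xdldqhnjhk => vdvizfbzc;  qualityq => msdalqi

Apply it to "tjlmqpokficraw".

Each output is the input with this applied: delete the first character, then shift every letter 8 places backward in the alphabet (wrapping around).
On "tjlmqpokficraw" that produces "bdeihgcxaujso".

bdeihgcxaujso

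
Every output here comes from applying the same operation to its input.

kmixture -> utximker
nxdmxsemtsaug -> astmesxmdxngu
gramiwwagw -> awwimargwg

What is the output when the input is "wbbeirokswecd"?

ewskoriebbwdc

Looking at the pairs, the operation is to move the last 2 characters to the front (rotate right by 2), then reverse the string.
Working it through for "wbbeirokswecd": intermediate "cdwbbeirokswe", final "ewskoriebbwdc".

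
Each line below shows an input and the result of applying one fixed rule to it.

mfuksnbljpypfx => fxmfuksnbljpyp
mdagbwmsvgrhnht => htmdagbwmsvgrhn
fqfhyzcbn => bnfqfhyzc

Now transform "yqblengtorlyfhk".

Each output is the input with this applied: move the last 2 characters to the front (rotate right by 2).
Doing the same to "yqblengtorlyfhk": "hkyqblengtorlyf".

hkyqblengtorlyf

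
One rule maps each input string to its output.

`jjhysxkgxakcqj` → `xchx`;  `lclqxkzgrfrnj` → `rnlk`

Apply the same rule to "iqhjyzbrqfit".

qthz

Looking at the pairs, the operation is to keep one character in every 3, starting at position 3 (positions 3rd, 6th, 9th, ...), then move the first 2 characters to the end (rotate left by 2).
Applying both steps to "iqhjyzbrqfit": "hzqt", then "qthz".
(Check on "lclqxkzgrfrnj": → "lkrn" → "rnlk" ✓)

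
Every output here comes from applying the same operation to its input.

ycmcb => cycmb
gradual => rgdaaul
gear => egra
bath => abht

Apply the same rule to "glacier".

The transformation: swap each adjacent pair of characters (1↔2, 3↔4, ...).
For "glacier" the result is "lgcaeir".

lgcaeir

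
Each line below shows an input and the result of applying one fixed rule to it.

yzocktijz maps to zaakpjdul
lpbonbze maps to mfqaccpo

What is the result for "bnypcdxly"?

czomzyqed

Rule — shift every letter 1 place forward in the alphabet (wrapping around), then take characters alternately from the front and the back (1st, last, 2nd, 2nd-last, ...).
"bnypcdxly" → "cozqdeymz" → "czomzyqed".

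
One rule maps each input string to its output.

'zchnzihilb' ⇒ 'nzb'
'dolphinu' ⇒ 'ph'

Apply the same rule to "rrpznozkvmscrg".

znms

The pattern: swap each adjacent pair of characters (1↔2, 3↔4, ...), then keep one character in every 3, starting at position 3 (positions 3rd, 6th, 9th, ...).
So "rrpznozkvmscrg" becomes "znms".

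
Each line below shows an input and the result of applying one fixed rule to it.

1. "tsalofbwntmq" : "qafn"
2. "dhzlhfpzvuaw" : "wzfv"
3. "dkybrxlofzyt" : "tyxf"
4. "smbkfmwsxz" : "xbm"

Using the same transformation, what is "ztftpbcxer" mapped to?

The transformation: keep one character in every 3, starting at position 3 (positions 3rd, 6th, 9th, ...), then move the last character to the front.
"ztftpbcxer" → "fbe" → "efb".
(Check on "dkybrxlofzyt": → "yxft" → "tyxf" ✓)

efb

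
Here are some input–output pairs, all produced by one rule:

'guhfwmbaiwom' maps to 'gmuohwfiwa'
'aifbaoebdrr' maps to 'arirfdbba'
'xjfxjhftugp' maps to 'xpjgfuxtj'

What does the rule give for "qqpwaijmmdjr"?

Each output is the input with this applied: take characters alternately from the front and the back (1st, last, 2nd, 2nd-last, ...), then delete the last 2 characters.
Starting from "qqpwaijmmdjr": after the first operation, "qrqjpdwmamij"; after the second, "qrqjpdwmam".

qrqjpdwmam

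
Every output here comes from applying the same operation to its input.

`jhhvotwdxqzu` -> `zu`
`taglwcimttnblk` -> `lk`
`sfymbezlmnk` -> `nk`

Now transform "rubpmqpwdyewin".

What's happening: keep only the last 2 characters.
"rubpmqpwdyewin" → "in".

in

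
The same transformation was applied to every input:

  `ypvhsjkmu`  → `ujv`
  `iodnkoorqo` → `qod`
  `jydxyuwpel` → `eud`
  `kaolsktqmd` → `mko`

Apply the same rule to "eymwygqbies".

igm

In each case the input is transformed by: keep one character in every 3, starting at position 3 (positions 3rd, 6th, 9th, ...), then reverse the string.
"eymwygqbies" → "mgi" → "igm".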